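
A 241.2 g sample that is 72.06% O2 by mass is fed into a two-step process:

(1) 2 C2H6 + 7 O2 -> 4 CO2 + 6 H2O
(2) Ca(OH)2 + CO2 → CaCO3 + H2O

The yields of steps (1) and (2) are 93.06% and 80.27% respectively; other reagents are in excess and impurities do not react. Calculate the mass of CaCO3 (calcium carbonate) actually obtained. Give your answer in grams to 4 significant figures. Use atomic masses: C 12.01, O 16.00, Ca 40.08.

232.1 g

Pure O2 = 241.2 × 0.7206 = 173.81 g.
M(O2) = 2(16.00) = 32.00 g/mol.
M(CaCO3) = 40.08 + 12.01 + 3(16.00) = 100.09 g/mol.
n(O2) = 173.81 / 32.00 = 5.4315 mol.
Step 1 (O2:CO2 = 7:4): theoretical n(CO2) = 3.1037 mol; at 93.06% yield, n(CO2) = 2.8883 mol.
Step 2 (CO2:CaCO3 = 1:1): theoretical n(CaCO3) = 2.8883 mol, so theoretical mass = 2.8883 × 100.09 = 289.09 g.
At 80.27% yield, actual mass of CaCO3 = 289.09 × 0.8027 = 232.05 g.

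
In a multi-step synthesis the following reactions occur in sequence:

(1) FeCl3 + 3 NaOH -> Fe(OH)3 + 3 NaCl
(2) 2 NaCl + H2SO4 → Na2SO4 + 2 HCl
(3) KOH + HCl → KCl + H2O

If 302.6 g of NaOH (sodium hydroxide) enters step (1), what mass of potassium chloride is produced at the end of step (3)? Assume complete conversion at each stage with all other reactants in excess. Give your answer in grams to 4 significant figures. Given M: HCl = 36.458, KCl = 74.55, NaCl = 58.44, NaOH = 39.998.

n(NaOH) = 302.6 / 39.998 = 7.5654 mol.
Reaction (1): NaOH→NaCl ratio 3:3 ⇒ n(NaCl) = 7.5654 mol.
Reaction (2): NaCl→HCl ratio 2:2 ⇒ n(HCl) = 7.5654 mol.
Reaction (3): HCl→KCl ratio 1:1 ⇒ n(KCl) = 7.5654 mol.
Mass of KCl = 7.5654 × 74.55 = 564.00 g.

564.0 g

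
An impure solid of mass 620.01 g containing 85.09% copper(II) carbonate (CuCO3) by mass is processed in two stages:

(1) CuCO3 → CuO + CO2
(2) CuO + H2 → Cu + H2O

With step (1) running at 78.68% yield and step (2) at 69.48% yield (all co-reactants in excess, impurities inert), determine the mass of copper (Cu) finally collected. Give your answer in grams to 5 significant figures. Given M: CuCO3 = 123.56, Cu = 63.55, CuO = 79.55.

Pure CuCO3 = 620.01 × 0.8509 = 527.567 g.
n(CuCO3) = 527.567 / 123.56 = 4.26972 mol.
Step 1 (CuCO3:CuO = 1:1): theoretical n(CuO) = 4.26972 mol; at 78.68% yield, n(CuO) = 3.35942 mol.
Step 2 (CuO:Cu = 1:1): theoretical n(Cu) = 3.35942 mol, so theoretical mass = 3.35942 × 63.55 = 213.491 g.
At 69.48% yield, actual mass of Cu = 213.491 × 0.6948 = 148.333 g.

148.33 g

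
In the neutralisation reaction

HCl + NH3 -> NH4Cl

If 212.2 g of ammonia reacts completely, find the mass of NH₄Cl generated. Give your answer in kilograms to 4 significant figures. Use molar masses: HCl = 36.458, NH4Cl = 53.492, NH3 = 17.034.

0.6664 kg

n(NH3) = 212.20 g / 17.034 g/mol = 12.457 mol.
From the equation the NH3:NH4Cl mole ratio is 1:1, so n(NH4Cl) = 12.457 × 1/1 = 12.457 mol.
Mass of NH4Cl = 12.457 mol × 53.492 g/mol = 666.37 g.
Converting to kg: 666.37 g = 0.6664 kg.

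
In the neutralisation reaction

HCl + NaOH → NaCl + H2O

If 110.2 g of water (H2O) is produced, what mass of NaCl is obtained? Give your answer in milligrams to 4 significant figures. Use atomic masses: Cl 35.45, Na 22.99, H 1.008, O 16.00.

357500 mg

M(H2O) = 2(1.008) + 16.00 = 18.016 g/mol.
M(NaCl) = 22.99 + 35.45 = 58.44 g/mol.
n(H2O) = 110.20 g / 18.016 g/mol = 6.1168 mol.
From the equation the H2O:NaCl mole ratio is 1:1, so n(NaCl) = 6.1168 × 1/1 = 6.1168 mol.
Mass of NaCl = 6.1168 mol × 58.44 g/mol = 357.46 g.
Converting to mg: 357.46 g = 357500 mg.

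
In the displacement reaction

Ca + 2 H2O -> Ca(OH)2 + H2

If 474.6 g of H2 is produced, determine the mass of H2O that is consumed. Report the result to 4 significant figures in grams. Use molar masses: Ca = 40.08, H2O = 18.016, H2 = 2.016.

n(H2) = 474.60 g / 2.016 g/mol = 235.42 mol.
From the equation the H2:H2O mole ratio is 1:2, so n(H2O) = 235.42 × 2/1 = 470.83 mol.
Mass of H2O = 470.83 mol × 18.016 g/mol = 8482.5 g.

8483 g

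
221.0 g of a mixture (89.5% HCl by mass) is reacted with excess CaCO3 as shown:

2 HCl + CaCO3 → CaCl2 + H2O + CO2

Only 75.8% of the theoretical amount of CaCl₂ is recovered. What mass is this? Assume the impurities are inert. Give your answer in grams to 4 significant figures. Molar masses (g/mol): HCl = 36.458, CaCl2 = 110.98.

228.2 g

Pure HCl available = 221.0 g × 0.895 = 197.79 g.
n(HCl) = 197.79 g / 36.458 g/mol = 5.4253 mol.
From the equation the HCl:CaCl2 mole ratio is 2:1, so n(CaCl2) = 5.4253 × 1/2 = 2.7126 mol.
Mass of CaCl2 = 2.7126 mol × 110.98 g/mol = 301.05 g.
Actual mass collected = 301.05 g × 0.758 = 228.20 g.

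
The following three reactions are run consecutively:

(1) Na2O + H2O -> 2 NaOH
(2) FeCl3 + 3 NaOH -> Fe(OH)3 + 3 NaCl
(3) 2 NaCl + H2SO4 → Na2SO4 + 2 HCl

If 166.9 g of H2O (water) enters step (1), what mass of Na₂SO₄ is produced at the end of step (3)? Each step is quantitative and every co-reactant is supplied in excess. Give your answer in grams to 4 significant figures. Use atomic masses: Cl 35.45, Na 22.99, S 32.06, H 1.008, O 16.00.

1316 g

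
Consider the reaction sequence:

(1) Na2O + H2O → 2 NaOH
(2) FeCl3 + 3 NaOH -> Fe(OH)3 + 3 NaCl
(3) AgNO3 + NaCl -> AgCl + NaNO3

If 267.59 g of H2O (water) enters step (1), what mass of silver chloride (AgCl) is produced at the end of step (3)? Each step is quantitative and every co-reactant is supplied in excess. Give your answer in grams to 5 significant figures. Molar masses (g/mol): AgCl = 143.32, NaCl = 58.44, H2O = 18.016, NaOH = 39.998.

4257.4 g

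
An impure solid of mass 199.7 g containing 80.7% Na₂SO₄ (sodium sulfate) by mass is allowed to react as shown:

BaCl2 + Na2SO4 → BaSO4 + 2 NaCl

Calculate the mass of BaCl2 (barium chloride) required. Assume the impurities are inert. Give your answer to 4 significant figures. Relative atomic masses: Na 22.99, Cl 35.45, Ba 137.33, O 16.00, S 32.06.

236.3 g

Mass of pure Na2SO4 = 199.7 g × 0.807 = 161.16 g.
M(Na2SO4) = 2(22.99) + 32.06 + 4(16.00) = 142.04 g/mol.
M(BaCl2) = 137.33 + 2(35.45) = 208.23 g/mol.
n(Na2SO4) = 161.16 g / 142.04 g/mol = 1.1346 mol.
From the equation the Na2SO4:BaCl2 mole ratio is 1:1, so n(BaCl2) = 1.1346 × 1/1 = 1.1346 mol.
Mass of BaCl2 = 1.1346 mol × 208.23 g/mol = 236.26 g.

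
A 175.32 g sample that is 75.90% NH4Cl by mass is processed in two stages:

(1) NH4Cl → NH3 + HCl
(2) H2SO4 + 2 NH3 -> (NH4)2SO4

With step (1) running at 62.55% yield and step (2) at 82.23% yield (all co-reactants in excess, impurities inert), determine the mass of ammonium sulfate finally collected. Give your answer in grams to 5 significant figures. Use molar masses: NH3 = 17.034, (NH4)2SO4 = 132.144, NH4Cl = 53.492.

84.539 g

Pure NH4Cl = 175.32 × 0.7590 = 133.068 g.
n(NH4Cl) = 133.068 / 53.492 = 2.48762 mol.
Step 1 (NH4Cl:NH3 = 1:1): theoretical n(NH3) = 2.48762 mol; at 62.55% yield, n(NH3) = 1.55601 mol.
Step 2 (NH3:(NH4)2SO4 = 2:1): theoretical n((NH4)2SO4) = 0.778004 mol, so theoretical mass = 0.778004 × 132.144 = 102.809 g.
At 82.23% yield, actual mass of (NH4)2SO4 = 102.809 × 0.8223 = 84.5395 g.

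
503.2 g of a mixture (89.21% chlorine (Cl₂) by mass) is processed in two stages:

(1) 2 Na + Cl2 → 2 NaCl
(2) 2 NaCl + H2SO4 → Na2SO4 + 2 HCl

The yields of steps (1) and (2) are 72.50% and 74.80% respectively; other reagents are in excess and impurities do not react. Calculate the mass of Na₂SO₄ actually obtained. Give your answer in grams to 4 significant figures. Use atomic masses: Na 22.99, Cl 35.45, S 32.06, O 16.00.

487.7 g

Pure Cl2 = 503.2 × 0.8921 = 448.90 g.
M(Cl2) = 2(35.45) = 70.90 g/mol.
M(Na2SO4) = 2(22.99) + 32.06 + 4(16.00) = 142.04 g/mol.
n(Cl2) = 448.90 / 70.90 = 6.3315 mol.
Step 1 (Cl2:NaCl = 1:2): theoretical n(NaCl) = 12.663 mol; at 72.50% yield, n(NaCl) = 9.1807 mol.
Step 2 (NaCl:Na2SO4 = 2:1): theoretical n(Na2SO4) = 4.5904 mol, so theoretical mass = 4.5904 × 142.04 = 652.01 g.
At 74.80% yield, actual mass of Na2SO4 = 652.01 × 0.7480 = 487.71 g.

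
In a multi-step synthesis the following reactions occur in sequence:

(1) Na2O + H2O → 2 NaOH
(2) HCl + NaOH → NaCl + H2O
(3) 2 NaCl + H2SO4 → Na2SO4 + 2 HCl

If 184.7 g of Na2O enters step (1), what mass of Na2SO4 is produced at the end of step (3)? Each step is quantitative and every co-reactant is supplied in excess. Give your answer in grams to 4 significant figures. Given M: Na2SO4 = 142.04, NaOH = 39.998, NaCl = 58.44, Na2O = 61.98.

423.3 g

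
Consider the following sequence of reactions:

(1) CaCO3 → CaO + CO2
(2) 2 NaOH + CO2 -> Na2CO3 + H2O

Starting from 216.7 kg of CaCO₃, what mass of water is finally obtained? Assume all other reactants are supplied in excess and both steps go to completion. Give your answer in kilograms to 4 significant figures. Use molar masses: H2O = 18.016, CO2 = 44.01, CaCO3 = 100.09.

39.01 kg

216.7 kg = 216700 g.
n(CaCO3) = 216700 / 100.09 = 2165.1 mol.
Step 1 gives a 1:1 ratio of CaCO3 to CO2, so n(CO2) = 2165.1 mol.
In step 2 the CO2:H2O ratio is 1:1, so n(H2O) = 2165.1 mol.
Mass of H2O = 2165.1 × 18.016 = 39006 g = 39.01 kg.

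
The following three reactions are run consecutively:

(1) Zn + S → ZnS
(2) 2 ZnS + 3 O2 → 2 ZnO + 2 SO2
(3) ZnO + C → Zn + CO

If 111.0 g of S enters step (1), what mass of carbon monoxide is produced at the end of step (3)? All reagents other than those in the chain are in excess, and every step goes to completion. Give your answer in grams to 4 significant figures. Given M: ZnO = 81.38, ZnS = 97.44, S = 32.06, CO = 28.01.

96.98 g

n(S) = 111.0 / 32.06 = 3.4623 mol.
Reaction (1): S→ZnS ratio 1:1 ⇒ n(ZnS) = 3.4623 mol.
Reaction (2): ZnS→ZnO ratio 2:2 ⇒ n(ZnO) = 3.4623 mol.
Reaction (3): ZnO→CO ratio 1:1 ⇒ n(CO) = 3.4623 mol.
Mass of CO = 3.4623 × 28.01 = 96.978 g.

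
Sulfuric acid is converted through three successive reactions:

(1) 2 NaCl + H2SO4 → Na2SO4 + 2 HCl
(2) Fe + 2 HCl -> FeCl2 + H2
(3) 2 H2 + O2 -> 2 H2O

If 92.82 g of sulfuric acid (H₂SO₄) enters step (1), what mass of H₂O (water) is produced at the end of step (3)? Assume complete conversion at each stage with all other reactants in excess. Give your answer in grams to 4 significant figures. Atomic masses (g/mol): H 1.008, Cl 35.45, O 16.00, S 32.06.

M(H2SO4) = 2(1.008) + 32.06 + 4(16.00) = 98.076 g/mol.
M(H2O) = 2(1.008) + 16.00 = 18.016 g/mol.
n(H2SO4) = 92.82 / 98.076 = 0.94641 mol.
Reaction (1): H2SO4→HCl ratio 1:2 ⇒ n(HCl) = 1.8928 mol.
Reaction (2): HCl→H2 ratio 2:1 ⇒ n(H2) = 0.94641 mol.
Reaction (3): H2→H2O ratio 2:2 ⇒ n(H2O) = 0.94641 mol.
Mass of H2O = 0.94641 × 18.016 = 17.051 g.

17.05 g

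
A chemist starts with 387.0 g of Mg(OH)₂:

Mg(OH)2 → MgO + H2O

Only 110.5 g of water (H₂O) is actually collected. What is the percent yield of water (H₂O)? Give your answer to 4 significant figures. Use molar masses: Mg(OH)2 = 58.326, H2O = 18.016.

92.44 %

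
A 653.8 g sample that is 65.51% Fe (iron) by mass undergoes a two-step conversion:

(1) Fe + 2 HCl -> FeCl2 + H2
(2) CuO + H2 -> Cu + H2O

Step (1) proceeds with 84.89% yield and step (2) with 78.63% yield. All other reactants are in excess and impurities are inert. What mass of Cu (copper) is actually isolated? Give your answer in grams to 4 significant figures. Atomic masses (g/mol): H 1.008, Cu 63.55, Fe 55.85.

Pure Fe = 653.8 × 0.6551 = 428.30 g.
M(Fe) = 55.85 g/mol.
M(Cu) = 63.55 g/mol.
n(Fe) = 428.30 / 55.85 = 7.6688 mol.
Step 1 (Fe:H2 = 1:1): theoretical n(H2) = 7.6688 mol; at 84.89% yield, n(H2) = 6.5101 mol.
Step 2 (H2:Cu = 1:1): theoretical n(Cu) = 6.5101 mol, so theoretical mass = 6.5101 × 63.55 = 413.72 g.
At 78.63% yield, actual mass of Cu = 413.72 × 0.7863 = 325.30 g.

325.3 g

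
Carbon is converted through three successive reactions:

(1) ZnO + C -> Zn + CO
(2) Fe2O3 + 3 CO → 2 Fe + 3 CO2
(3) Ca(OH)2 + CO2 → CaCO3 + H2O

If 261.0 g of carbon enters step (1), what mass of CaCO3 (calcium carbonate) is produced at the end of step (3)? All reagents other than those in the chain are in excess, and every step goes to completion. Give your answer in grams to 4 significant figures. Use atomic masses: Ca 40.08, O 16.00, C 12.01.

2175 g

M(C) = 12.01 g/mol.
M(CaCO3) = 40.08 + 12.01 + 3(16.00) = 100.09 g/mol.
n(C) = 261.0 / 12.01 = 21.732 mol.
Reaction (1): C→CO ratio 1:1 ⇒ n(CO) = 21.732 mol.
Reaction (2): CO→CO2 ratio 3:3 ⇒ n(CO2) = 21.732 mol.
Reaction (3): CO2→CaCO3 ratio 1:1 ⇒ n(CaCO3) = 21.732 mol.
Mass of CaCO3 = 21.732 × 100.09 = 2175.1 g.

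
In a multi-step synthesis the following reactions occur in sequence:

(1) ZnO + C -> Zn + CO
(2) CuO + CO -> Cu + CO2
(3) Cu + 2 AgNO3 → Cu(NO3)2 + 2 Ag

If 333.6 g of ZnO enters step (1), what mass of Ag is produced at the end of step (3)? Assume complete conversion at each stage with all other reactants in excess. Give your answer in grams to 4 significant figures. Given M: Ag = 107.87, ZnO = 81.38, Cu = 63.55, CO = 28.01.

884.4 g

n(ZnO) = 333.6 / 81.38 = 4.0993 mol.
Reaction (1): ZnO→CO ratio 1:1 ⇒ n(CO) = 4.0993 mol.
Reaction (2): CO→Cu ratio 1:1 ⇒ n(Cu) = 4.0993 mol.
Reaction (3): Cu→Ag ratio 1:2 ⇒ n(Ag) = 8.1986 mol.
Mass of Ag = 8.1986 × 107.87 = 884.38 g.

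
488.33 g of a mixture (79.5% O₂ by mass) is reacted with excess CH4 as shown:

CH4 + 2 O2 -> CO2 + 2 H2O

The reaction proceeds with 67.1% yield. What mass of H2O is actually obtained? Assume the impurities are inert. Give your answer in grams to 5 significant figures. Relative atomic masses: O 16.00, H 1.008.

Pure O2 available = 488.33 g × 0.795 = 388.222 g.
M(O2) = 2(16.00) = 32.00 g/mol.
M(H2O) = 2(1.008) + 16.00 = 18.016 g/mol.
n(O2) = 388.222 g / 32.00 g/mol = 12.1319 mol.
From the equation the O2:H2O mole ratio is 2:2, so n(H2O) = 12.1319 × 2/2 = 12.1319 mol.
Mass of H2O = 12.1319 mol × 18.016 g/mol = 218.569 g.
Actual mass collected = 218.569 g × 0.671 = 146.660 g.

146.66 g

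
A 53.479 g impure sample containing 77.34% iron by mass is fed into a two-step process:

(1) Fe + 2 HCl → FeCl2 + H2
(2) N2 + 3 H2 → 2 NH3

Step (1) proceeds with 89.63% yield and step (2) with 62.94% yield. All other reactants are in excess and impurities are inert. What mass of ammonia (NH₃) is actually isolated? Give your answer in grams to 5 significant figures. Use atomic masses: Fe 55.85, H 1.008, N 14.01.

4.7443 g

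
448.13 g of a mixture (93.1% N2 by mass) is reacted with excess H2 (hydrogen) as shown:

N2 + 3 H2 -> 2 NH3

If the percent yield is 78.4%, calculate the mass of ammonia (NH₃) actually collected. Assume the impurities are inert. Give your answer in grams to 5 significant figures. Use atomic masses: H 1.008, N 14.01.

397.69 g

Pure N2 available = 448.13 g × 0.931 = 417.209 g.
M(N2) = 2(14.01) = 28.02 g/mol.
M(NH3) = 14.01 + 3(1.008) = 17.034 g/mol.
n(N2) = 417.209 g / 28.02 g/mol = 14.8897 mol.
From the equation the N2:NH3 mole ratio is 1:2, so n(NH3) = 14.8897 × 2/1 = 29.7794 mol.
Mass of NH3 = 29.7794 mol × 17.034 g/mol = 507.262 g.
Actual mass collected = 507.262 g × 0.784 = 397.693 g.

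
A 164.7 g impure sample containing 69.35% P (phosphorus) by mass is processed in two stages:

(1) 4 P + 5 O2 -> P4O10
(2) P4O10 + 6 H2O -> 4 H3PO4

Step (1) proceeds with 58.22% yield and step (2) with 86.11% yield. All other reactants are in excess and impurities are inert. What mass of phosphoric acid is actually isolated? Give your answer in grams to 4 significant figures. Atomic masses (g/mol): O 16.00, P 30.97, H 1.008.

181.2 g

Pure P = 164.7 × 0.6935 = 114.22 g.
M(P) = 30.97 g/mol.
M(H3PO4) = 3(1.008) + 30.97 + 4(16.00) = 97.994 g/mol.
n(P) = 114.22 / 30.97 = 3.6881 mol.
Step 1 (P:P4O10 = 4:1): theoretical n(P4O10) = 0.92202 mol; at 58.22% yield, n(P4O10) = 0.53680 mol.
Step 2 (P4O10:H3PO4 = 1:4): theoretical n(H3PO4) = 2.1472 mol, so theoretical mass = 2.1472 × 97.994 = 210.41 g.
At 86.11% yield, actual mass of H3PO4 = 210.41 × 0.8611 = 181.19 g.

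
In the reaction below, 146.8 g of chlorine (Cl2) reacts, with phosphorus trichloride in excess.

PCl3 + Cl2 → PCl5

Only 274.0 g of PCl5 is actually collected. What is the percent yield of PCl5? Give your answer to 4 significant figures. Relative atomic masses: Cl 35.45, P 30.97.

63.55 %

M(Cl2) = 2(35.45) = 70.90 g/mol.
M(PCl5) = 30.97 + 5(35.45) = 208.22 g/mol.
n(Cl2) = 146.80 g / 70.90 g/mol = 2.0705 mol.
From the equation the Cl2:PCl5 mole ratio is 1:1, so n(PCl5) = 2.0705 × 1/1 = 2.0705 mol.
Mass of PCl5 = 2.0705 mol × 208.22 g/mol = 431.12 g.
This is the theoretical yield. Percent yield = 274.0 g / 431.12 g × 100% = 63.555%.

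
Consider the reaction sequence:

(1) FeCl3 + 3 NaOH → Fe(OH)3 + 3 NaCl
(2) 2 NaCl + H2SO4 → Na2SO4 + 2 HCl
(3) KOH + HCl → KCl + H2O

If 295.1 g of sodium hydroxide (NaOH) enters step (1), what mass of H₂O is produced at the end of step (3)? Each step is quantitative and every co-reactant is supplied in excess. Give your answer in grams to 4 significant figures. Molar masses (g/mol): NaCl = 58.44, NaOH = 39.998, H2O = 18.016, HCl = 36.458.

n(NaOH) = 295.1 / 39.998 = 7.3779 mol.
Reaction (1): NaOH→NaCl ratio 3:3 ⇒ n(NaCl) = 7.3779 mol.
Reaction (2): NaCl→HCl ratio 2:2 ⇒ n(HCl) = 7.3779 mol.
Reaction (3): HCl→H2O ratio 1:1 ⇒ n(H2O) = 7.3779 mol.
Mass of H2O = 7.3779 × 18.016 = 132.92 g.

132.9 g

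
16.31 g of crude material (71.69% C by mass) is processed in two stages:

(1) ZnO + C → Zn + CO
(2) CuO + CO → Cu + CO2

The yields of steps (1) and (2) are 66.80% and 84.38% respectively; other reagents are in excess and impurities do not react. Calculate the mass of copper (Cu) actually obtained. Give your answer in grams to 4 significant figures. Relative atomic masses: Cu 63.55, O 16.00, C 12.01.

Pure C = 16.31 × 0.7169 = 11.693 g.
M(C) = 12.01 g/mol.
M(Cu) = 63.55 g/mol.
n(C) = 11.693 / 12.01 = 0.97358 mol.
Step 1 (C:CO = 1:1): theoretical n(CO) = 0.97358 mol; at 66.80% yield, n(CO) = 0.65035 mol.
Step 2 (CO:Cu = 1:1): theoretical n(Cu) = 0.65035 mol, so theoretical mass = 0.65035 × 63.55 = 41.330 g.
At 84.38% yield, actual mass of Cu = 41.330 × 0.8438 = 34.874 g.

34.87 g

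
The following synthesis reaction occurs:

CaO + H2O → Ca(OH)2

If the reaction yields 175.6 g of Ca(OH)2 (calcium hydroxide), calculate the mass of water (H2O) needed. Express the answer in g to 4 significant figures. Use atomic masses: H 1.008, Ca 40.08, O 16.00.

M(Ca(OH)2) = 40.08 + 2(16.00) + 2(1.008) = 74.096 g/mol.
M(H2O) = 2(1.008) + 16.00 = 18.016 g/mol.
n(Ca(OH)2) = 175.60 g / 74.096 g/mol = 2.3699 mol.
From the equation the Ca(OH)2:H2O mole ratio is 1:1, so n(H2O) = 2.3699 × 1/1 = 2.3699 mol.
Mass of H2O = 2.3699 mol × 18.016 g/mol = 42.696 g.

42.70 g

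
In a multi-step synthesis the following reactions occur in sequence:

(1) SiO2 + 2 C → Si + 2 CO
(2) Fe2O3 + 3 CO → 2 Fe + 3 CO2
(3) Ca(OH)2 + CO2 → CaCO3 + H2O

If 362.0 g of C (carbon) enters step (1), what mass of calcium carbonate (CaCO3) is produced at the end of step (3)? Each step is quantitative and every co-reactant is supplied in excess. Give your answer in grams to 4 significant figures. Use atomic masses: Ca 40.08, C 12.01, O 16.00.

M(C) = 12.01 g/mol.
M(CaCO3) = 40.08 + 12.01 + 3(16.00) = 100.09 g/mol.
n(C) = 362.0 / 12.01 = 30.142 mol.
Reaction (1): C→CO ratio 2:2 ⇒ n(CO) = 30.142 mol.
Reaction (2): CO→CO2 ratio 3:3 ⇒ n(CO2) = 30.142 mol.
Reaction (3): CO2→CaCO3 ratio 1:1 ⇒ n(CaCO3) = 30.142 mol.
Mass of CaCO3 = 30.142 × 100.09 = 3016.9 g.

3017 g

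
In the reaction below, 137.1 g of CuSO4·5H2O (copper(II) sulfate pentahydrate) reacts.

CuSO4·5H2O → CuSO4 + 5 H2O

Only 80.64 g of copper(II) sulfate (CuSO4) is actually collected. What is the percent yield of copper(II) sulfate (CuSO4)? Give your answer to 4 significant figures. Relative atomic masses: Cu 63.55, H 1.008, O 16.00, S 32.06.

92.01 %

M(CuSO4·5H2O) = 63.55 + 32.06 + 9(16.00) + 10(1.008) = 249.69 g/mol.
M(CuSO4) = 63.55 + 32.06 + 4(16.00) = 159.61 g/mol.
n(CuSO4·5H2O) = 137.10 g / 249.69 g/mol = 0.54908 mol.
From the equation the CuSO4·5H2O:CuSO4 mole ratio is 1:1, so n(CuSO4) = 0.54908 × 1/1 = 0.54908 mol.
Mass of CuSO4 = 0.54908 mol × 159.61 g/mol = 87.639 g.
This is the theoretical yield. Percent yield = 80.64 g / 87.639 g × 100% = 92.014%.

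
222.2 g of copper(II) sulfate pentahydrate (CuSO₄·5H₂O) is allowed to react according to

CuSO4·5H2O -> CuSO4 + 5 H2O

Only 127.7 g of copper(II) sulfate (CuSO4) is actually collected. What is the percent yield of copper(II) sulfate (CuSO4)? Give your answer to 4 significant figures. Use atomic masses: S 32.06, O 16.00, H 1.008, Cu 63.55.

89.91 %

M(CuSO4·5H2O) = 63.55 + 32.06 + 9(16.00) + 10(1.008) = 249.69 g/mol.
M(CuSO4) = 63.55 + 32.06 + 4(16.00) = 159.61 g/mol.
n(CuSO4·5H2O) = 222.20 g / 249.69 g/mol = 0.88990 mol.
From the equation the CuSO4·5H2O:CuSO4 mole ratio is 1:1, so n(CuSO4) = 0.88990 × 1/1 = 0.88990 mol.
Mass of CuSO4 = 0.88990 mol × 159.61 g/mol = 142.04 g.
This is the theoretical yield. Percent yield = 127.7 g / 142.04 g × 100% = 89.906%.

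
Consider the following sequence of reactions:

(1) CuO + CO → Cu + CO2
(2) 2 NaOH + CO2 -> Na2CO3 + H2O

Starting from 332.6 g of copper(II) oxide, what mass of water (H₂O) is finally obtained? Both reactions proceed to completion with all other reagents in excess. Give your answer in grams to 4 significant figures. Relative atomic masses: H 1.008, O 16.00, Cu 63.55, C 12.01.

75.33 g

M(CuO) = 63.55 + 16.00 = 79.55 g/mol.
M(H2O) = 2(1.008) + 16.00 = 18.016 g/mol.
n(CuO) = 332.60 / 79.55 = 4.1810 mol.
Step 1 gives a 1:1 ratio of CuO to CO2, so n(CO2) = 4.1810 mol.
In step 2 the CO2:H2O ratio is 1:1, so n(H2O) = 4.1810 mol.
Mass of H2O = 4.1810 × 18.016 = 75.325 g.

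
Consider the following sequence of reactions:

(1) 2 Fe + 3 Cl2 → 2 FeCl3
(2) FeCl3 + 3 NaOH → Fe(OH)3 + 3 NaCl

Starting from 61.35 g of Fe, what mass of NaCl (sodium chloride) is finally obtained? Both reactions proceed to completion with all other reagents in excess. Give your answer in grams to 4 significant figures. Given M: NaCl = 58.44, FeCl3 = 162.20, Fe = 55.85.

n(Fe) = 61.350 / 55.85 = 1.0985 mol.
Step 1 gives a 2:2 ratio of Fe to FeCl3, so n(FeCl3) = 1.0985 mol.
In step 2 the FeCl3:NaCl ratio is 1:3, so n(NaCl) = 3.2954 mol.
Mass of NaCl = 3.2954 × 58.44 = 192.59 g.

192.6 g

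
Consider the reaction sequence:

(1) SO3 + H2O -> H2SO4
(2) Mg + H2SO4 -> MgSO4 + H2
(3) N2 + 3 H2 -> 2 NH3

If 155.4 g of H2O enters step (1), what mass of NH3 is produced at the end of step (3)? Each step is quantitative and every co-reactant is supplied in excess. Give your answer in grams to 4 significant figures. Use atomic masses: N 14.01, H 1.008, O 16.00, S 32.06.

97.95 g

M(H2O) = 2(1.008) + 16.00 = 18.016 g/mol.
M(NH3) = 14.01 + 3(1.008) = 17.034 g/mol.
n(H2O) = 155.4 / 18.016 = 8.6257 mol.
Reaction (1): H2O→H2SO4 ratio 1:1 ⇒ n(H2SO4) = 8.6257 mol.
Reaction (2): H2SO4→H2 ratio 1:1 ⇒ n(H2) = 8.6257 mol.
Reaction (3): H2→NH3 ratio 3:2 ⇒ n(NH3) = 5.7504 mol.
Mass of NH3 = 5.7504 × 17.034 = 97.953 g.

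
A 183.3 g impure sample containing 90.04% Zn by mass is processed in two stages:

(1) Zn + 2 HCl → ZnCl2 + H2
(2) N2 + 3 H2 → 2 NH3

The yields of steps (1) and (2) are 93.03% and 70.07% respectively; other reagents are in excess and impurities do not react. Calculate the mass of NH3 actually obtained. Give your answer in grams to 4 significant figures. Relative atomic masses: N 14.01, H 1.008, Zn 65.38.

Pure Zn = 183.3 × 0.9004 = 165.04 g.
M(Zn) = 65.38 g/mol.
M(NH3) = 14.01 + 3(1.008) = 17.034 g/mol.
n(Zn) = 165.04 / 65.38 = 2.5244 mol.
Step 1 (Zn:H2 = 1:1): theoretical n(H2) = 2.5244 mol; at 93.03% yield, n(H2) = 2.3484 mol.
Step 2 (H2:NH3 = 3:2): theoretical n(NH3) = 1.5656 mol, so theoretical mass = 1.5656 × 17.034 = 26.669 g.
At 70.07% yield, actual mass of NH3 = 26.669 × 0.7007 = 18.687 g.

18.69 g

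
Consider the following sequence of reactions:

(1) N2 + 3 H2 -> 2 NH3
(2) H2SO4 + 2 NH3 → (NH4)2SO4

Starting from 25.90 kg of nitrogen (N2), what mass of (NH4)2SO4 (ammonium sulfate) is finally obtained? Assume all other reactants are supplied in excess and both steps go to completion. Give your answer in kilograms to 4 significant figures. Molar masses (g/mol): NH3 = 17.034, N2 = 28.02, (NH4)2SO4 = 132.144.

122.1 kg

25.90 kg = 25900 g.
n(N2) = 25900 / 28.02 = 924.34 mol.
Step 1 gives a 1:2 ratio of N2 to NH3, so n(NH3) = 1848.7 mol.
In step 2 the NH3:(NH4)2SO4 ratio is 2:1, so n((NH4)2SO4) = 924.34 mol.
Mass of (NH4)2SO4 = 924.34 × 132.144 = 122150 g = 122.1 kg.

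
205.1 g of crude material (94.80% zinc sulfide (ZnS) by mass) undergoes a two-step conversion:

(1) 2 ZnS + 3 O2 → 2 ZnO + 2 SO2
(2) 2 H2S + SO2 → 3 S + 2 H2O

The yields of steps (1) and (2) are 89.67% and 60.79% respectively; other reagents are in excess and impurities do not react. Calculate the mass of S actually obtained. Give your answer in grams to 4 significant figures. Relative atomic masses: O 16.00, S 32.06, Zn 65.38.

Pure ZnS = 205.1 × 0.9480 = 194.43 g.
M(ZnS) = 65.38 + 32.06 = 97.44 g/mol.
M(S) = 32.06 g/mol.
n(ZnS) = 194.43 / 97.44 = 1.9954 mol.
Step 1 (ZnS:SO2 = 2:2): theoretical n(SO2) = 1.9954 mol; at 89.67% yield, n(SO2) = 1.7893 mol.
Step 2 (SO2:S = 1:3): theoretical n(S) = 5.3679 mol, so theoretical mass = 5.3679 × 32.06 = 172.10 g.
At 60.79% yield, actual mass of S = 172.10 × 0.6079 = 104.62 g.

104.6 g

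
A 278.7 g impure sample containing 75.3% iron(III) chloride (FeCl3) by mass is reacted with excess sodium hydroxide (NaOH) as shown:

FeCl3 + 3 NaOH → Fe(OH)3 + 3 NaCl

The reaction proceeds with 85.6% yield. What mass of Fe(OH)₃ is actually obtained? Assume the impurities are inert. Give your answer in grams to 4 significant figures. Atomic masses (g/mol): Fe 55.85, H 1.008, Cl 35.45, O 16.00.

118.4 g

Pure FeCl3 available = 278.7 g × 0.753 = 209.86 g.
M(FeCl3) = 55.85 + 3(35.45) = 162.20 g/mol.
M(Fe(OH)3) = 55.85 + 3(16.00) + 3(1.008) = 106.874 g/mol.
n(FeCl3) = 209.86 g / 162.20 g/mol = 1.2938 mol.
From the equation the FeCl3:Fe(OH)3 mole ratio is 1:1, so n(Fe(OH)3) = 1.2938 × 1/1 = 1.2938 mol.
Mass of Fe(OH)3 = 1.2938 mol × 106.874 g/mol = 138.28 g.
Actual mass collected = 138.28 g × 0.856 = 118.37 g.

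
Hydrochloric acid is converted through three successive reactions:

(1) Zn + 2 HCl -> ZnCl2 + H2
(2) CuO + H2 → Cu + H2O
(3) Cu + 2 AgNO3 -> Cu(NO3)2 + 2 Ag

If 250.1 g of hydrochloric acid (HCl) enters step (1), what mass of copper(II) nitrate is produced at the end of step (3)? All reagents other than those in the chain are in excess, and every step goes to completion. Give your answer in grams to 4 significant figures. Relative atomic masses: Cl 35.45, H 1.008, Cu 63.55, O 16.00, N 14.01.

M(HCl) = 1.008 + 35.45 = 36.458 g/mol.
M(Cu(NO3)2) = 63.55 + 2(14.01) + 6(16.00) = 187.57 g/mol.
n(HCl) = 250.1 / 36.458 = 6.8599 mol.
Reaction (1): HCl→H2 ratio 2:1 ⇒ n(H2) = 3.4300 mol.
Reaction (2): H2→Cu ratio 1:1 ⇒ n(Cu) = 3.4300 mol.
Reaction (3): Cu→Cu(NO3)2 ratio 1:1 ⇒ n(Cu(NO3)2) = 3.4300 mol.
Mass of Cu(NO3)2 = 3.4300 × 187.57 = 643.36 g.

643.4 g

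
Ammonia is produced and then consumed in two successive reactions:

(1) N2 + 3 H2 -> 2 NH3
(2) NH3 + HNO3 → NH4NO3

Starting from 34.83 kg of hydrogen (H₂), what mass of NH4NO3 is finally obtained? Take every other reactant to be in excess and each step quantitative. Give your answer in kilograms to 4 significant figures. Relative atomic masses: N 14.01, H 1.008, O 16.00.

922.0 kg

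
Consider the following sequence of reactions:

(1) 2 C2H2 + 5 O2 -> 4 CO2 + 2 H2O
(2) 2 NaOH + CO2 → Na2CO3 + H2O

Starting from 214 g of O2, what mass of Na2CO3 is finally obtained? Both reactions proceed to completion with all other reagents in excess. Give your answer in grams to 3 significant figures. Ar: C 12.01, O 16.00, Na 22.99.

M(O2) = 2(16.00) = 32.00 g/mol.
M(Na2CO3) = 2(22.99) + 12.01 + 3(16.00) = 105.99 g/mol.
n(O2) = 214.0 / 32.00 = 6.688 mol.
Step 1 gives a 5:4 ratio of O2 to CO2, so n(CO2) = 5.350 mol.
In step 2 the CO2:Na2CO3 ratio is 1:1, so n(Na2CO3) = 5.350 mol.
Mass of Na2CO3 = 5.350 × 105.99 = 567.0 g.

567 g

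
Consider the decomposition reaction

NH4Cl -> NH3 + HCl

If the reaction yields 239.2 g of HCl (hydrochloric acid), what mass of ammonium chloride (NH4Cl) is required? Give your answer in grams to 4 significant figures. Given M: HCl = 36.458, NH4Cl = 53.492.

n(HCl) = 239.20 g / 36.458 g/mol = 6.5610 mol.
From the equation the HCl:NH4Cl mole ratio is 1:1, so n(NH4Cl) = 6.5610 × 1/1 = 6.5610 mol.
Mass of NH4Cl = 6.5610 mol × 53.492 g/mol = 350.96 g.

351.0 g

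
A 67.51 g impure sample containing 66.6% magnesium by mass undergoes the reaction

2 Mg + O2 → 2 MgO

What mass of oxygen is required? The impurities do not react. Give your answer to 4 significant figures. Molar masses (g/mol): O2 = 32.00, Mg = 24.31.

Mass of pure Mg = 67.51 g × 0.666 = 44.962 g.
n(Mg) = 44.962 g / 24.31 g/mol = 1.8495 mol.
From the equation the Mg:O2 mole ratio is 2:1, so n(O2) = 1.8495 × 1/2 = 0.92476 mol.
Mass of O2 = 0.92476 mol × 32.00 g/mol = 29.592 g.

29.59 g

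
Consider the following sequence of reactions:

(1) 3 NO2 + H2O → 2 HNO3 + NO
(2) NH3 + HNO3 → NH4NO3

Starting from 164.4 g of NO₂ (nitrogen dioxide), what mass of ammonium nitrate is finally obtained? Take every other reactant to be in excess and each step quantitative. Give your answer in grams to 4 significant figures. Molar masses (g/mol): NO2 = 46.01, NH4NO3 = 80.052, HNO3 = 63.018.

n(NO2) = 164.40 / 46.01 = 3.5731 mol.
Step 1 gives a 3:2 ratio of NO2 to HNO3, so n(HNO3) = 2.3821 mol.
In step 2 the HNO3:NH4NO3 ratio is 1:1, so n(NH4NO3) = 2.3821 mol.
Mass of NH4NO3 = 2.3821 × 80.052 = 190.69 g.

190.7 g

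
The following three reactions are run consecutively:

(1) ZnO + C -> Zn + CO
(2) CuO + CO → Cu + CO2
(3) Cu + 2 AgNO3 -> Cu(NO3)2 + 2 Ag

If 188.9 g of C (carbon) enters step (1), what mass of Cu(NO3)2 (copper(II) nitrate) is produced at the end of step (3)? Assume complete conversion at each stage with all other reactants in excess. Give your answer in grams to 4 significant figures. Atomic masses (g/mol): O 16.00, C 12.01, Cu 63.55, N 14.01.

M(C) = 12.01 g/mol.
M(Cu(NO3)2) = 63.55 + 2(14.01) + 6(16.00) = 187.57 g/mol.
n(C) = 188.9 / 12.01 = 15.729 mol.
Reaction (1): C→CO ratio 1:1 ⇒ n(CO) = 15.729 mol.
Reaction (2): CO→Cu ratio 1:1 ⇒ n(Cu) = 15.729 mol.
Reaction (3): Cu→Cu(NO3)2 ratio 1:1 ⇒ n(Cu(NO3)2) = 15.729 mol.
Mass of Cu(NO3)2 = 15.729 × 187.57 = 2950.2 g.

2950 g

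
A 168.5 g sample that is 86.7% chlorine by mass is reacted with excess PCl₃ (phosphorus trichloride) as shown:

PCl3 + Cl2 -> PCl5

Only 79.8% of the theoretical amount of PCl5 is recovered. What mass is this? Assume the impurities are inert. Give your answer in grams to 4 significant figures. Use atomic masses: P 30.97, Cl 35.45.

342.4 g

Pure Cl2 available = 168.5 g × 0.867 = 146.09 g.
M(Cl2) = 2(35.45) = 70.90 g/mol.
M(PCl5) = 30.97 + 5(35.45) = 208.22 g/mol.
n(Cl2) = 146.09 g / 70.90 g/mol = 2.0605 mol.
From the equation the Cl2:PCl5 mole ratio is 1:1, so n(PCl5) = 2.0605 × 1/1 = 2.0605 mol.
Mass of PCl5 = 2.0605 mol × 208.22 g/mol = 429.04 g.
Actual mass collected = 429.04 g × 0.798 = 342.37 g.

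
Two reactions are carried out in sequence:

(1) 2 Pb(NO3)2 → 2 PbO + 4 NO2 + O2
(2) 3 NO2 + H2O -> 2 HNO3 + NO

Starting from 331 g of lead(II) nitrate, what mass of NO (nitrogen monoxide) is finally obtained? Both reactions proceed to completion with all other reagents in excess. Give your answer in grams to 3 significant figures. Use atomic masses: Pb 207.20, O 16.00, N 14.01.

20.0 g

M(Pb(NO3)2) = 207.20 + 2(14.01) + 6(16.00) = 331.22 g/mol.
M(NO) = 14.01 + 16.00 = 30.01 g/mol.
n(Pb(NO3)2) = 331.0 / 331.22 = 0.9993 mol.
Step 1 gives a 2:4 ratio of Pb(NO3)2 to NO2, so n(NO2) = 1.999 mol.
In step 2 the NO2:NO ratio is 3:1, so n(NO) = 0.6662 mol.
Mass of NO = 0.6662 × 30.01 = 19.99 g.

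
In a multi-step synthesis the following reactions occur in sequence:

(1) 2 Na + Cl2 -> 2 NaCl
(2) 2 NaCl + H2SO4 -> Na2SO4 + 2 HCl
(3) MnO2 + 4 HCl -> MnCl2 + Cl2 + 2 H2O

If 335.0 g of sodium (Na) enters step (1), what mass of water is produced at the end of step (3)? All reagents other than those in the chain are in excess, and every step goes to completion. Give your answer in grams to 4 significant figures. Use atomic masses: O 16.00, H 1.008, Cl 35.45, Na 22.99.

131.3 g

M(Na) = 22.99 g/mol.
M(H2O) = 2(1.008) + 16.00 = 18.016 g/mol.
n(Na) = 335.0 / 22.99 = 14.572 mol.
Reaction (1): Na→NaCl ratio 2:2 ⇒ n(NaCl) = 14.572 mol.
Reaction (2): NaCl→HCl ratio 2:2 ⇒ n(HCl) = 14.572 mol.
Reaction (3): HCl→H2O ratio 4:2 ⇒ n(H2O) = 7.2858 mol.
Mass of H2O = 7.2858 × 18.016 = 131.26 g.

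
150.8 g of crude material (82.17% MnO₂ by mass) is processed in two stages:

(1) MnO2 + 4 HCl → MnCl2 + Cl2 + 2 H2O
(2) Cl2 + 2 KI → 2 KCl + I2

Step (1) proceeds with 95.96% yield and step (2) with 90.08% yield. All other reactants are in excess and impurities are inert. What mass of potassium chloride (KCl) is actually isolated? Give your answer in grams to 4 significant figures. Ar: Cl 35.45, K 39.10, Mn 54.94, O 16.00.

Pure MnO2 = 150.8 × 0.8217 = 123.91 g.
M(MnO2) = 54.94 + 2(16.00) = 86.94 g/mol.
M(KCl) = 39.10 + 35.45 = 74.55 g/mol.
n(MnO2) = 123.91 / 86.94 = 1.4253 mol.
Step 1 (MnO2:Cl2 = 1:1): theoretical n(Cl2) = 1.4253 mol; at 95.96% yield, n(Cl2) = 1.3677 mol.
Step 2 (Cl2:KCl = 1:2): theoretical n(KCl) = 2.7354 mol, so theoretical mass = 2.7354 × 74.55 = 203.92 g.
At 90.08% yield, actual mass of KCl = 203.92 × 0.9008 = 183.69 g.

183.7 g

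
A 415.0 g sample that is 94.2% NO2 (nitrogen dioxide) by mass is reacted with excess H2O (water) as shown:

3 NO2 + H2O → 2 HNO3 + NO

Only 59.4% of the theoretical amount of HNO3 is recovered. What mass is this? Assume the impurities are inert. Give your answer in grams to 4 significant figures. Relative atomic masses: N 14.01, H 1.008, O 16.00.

Pure NO2 available = 415.0 g × 0.942 = 390.93 g.
M(NO2) = 14.01 + 2(16.00) = 46.01 g/mol.
M(HNO3) = 1.008 + 14.01 + 3(16.00) = 63.018 g/mol.
n(NO2) = 390.93 g / 46.01 g/mol = 8.4966 mol.
From the equation the NO2:HNO3 mole ratio is 3:2, so n(HNO3) = 8.4966 × 2/3 = 5.6644 mol.
Mass of HNO3 = 5.6644 mol × 63.018 g/mol = 356.96 g.
Actual mass collected = 356.96 g × 0.594 = 212.03 g.

212.0 g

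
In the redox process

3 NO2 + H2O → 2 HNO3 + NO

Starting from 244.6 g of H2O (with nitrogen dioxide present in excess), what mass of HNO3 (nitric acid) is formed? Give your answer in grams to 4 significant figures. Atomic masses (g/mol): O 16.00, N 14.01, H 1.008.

M(H2O) = 2(1.008) + 16.00 = 18.016 g/mol.
M(HNO3) = 1.008 + 14.01 + 3(16.00) = 63.018 g/mol.
n(H2O) = 244.60 g / 18.016 g/mol = 13.577 mol.
From the equation the H2O:HNO3 mole ratio is 1:2, so n(HNO3) = 13.577 × 2/1 = 27.154 mol.
Mass of HNO3 = 27.154 mol × 63.018 g/mol = 1711.2 g.

1711 g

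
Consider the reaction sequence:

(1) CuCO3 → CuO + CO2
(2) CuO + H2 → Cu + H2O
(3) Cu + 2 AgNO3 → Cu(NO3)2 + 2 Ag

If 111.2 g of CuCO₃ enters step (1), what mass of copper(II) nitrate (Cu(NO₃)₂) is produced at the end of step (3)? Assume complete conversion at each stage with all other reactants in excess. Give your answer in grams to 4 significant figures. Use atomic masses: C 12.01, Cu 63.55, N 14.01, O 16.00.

168.8 g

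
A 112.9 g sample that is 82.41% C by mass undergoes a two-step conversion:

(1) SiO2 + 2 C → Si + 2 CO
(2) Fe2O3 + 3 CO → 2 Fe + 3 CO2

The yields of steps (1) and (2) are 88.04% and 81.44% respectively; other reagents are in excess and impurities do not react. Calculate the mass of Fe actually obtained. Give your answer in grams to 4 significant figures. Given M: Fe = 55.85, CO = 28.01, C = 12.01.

Pure C = 112.9 × 0.8241 = 93.041 g.
n(C) = 93.041 / 12.01 = 7.7470 mol.
Step 1 (C:CO = 2:2): theoretical n(CO) = 7.7470 mol; at 88.04% yield, n(CO) = 6.8204 mol.
Step 2 (CO:Fe = 3:2): theoretical n(Fe) = 4.5469 mol, so theoretical mass = 4.5469 × 55.85 = 253.95 g.
At 81.44% yield, actual mass of Fe = 253.95 × 0.8144 = 206.81 g.

206.8 g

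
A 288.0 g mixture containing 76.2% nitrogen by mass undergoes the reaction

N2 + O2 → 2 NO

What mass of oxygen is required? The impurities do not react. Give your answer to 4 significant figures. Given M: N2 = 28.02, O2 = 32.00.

250.6 g

Mass of pure N2 = 288.0 g × 0.762 = 219.46 g.
n(N2) = 219.46 g / 28.02 g/mol = 7.8321 mol.
From the equation the N2:O2 mole ratio is 1:1, so n(O2) = 7.8321 × 1/1 = 7.8321 mol.
Mass of O2 = 7.8321 mol × 32.00 g/mol = 250.63 g.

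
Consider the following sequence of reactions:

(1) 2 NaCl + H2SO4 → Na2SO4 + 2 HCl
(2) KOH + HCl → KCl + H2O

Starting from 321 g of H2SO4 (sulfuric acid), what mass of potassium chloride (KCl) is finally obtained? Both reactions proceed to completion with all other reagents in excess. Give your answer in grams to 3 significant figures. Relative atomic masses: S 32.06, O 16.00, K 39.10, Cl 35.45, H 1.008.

488 g

M(H2SO4) = 2(1.008) + 32.06 + 4(16.00) = 98.076 g/mol.
M(KCl) = 39.10 + 35.45 = 74.55 g/mol.
n(H2SO4) = 321.0 / 98.076 = 3.273 mol.
Step 1 gives a 1:2 ratio of H2SO4 to HCl, so n(HCl) = 6.546 mol.
In step 2 the HCl:KCl ratio is 1:1, so n(KCl) = 6.546 mol.
Mass of KCl = 6.546 × 74.55 = 488.0 g.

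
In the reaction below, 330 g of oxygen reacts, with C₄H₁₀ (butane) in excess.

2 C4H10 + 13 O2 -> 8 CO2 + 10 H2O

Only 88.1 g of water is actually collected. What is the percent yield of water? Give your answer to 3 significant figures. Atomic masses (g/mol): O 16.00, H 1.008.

M(O2) = 2(16.00) = 32.00 g/mol.
M(H2O) = 2(1.008) + 16.00 = 18.016 g/mol.
n(O2) = 330.0 g / 32.00 g/mol = 10.31 mol.
From the equation the O2:H2O mole ratio is 13:10, so n(H2O) = 10.31 × 10/13 = 7.933 mol.
Mass of H2O = 7.933 mol × 18.016 g/mol = 142.9 g.
This is the theoretical yield. Percent yield = 88.1 g / 142.9 g × 100% = 61.64%.

61.6 %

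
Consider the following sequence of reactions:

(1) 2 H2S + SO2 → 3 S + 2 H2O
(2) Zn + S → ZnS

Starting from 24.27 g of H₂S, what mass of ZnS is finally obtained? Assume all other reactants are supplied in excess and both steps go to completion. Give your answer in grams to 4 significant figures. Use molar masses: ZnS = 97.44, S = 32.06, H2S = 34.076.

104.1 g

n(H2S) = 24.270 / 34.076 = 0.71223 mol.
Step 1 gives a 2:3 ratio of H2S to S, so n(S) = 1.0683 mol.
In step 2 the S:ZnS ratio is 1:1, so n(ZnS) = 1.0683 mol.
Mass of ZnS = 1.0683 × 97.44 = 104.10 g.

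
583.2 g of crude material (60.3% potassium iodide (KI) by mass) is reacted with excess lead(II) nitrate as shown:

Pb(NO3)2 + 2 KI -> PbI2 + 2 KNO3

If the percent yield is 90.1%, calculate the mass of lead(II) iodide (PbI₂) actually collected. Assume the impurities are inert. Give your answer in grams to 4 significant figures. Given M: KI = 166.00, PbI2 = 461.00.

Pure KI available = 583.2 g × 0.603 = 351.67 g.
n(KI) = 351.67 g / 166.00 g/mol = 2.1185 mol.
From the equation the KI:PbI2 mole ratio is 2:1, so n(PbI2) = 2.1185 × 1/2 = 1.0592 mol.
Mass of PbI2 = 1.0592 mol × 461.00 g/mol = 488.31 g.
Actual mass collected = 488.31 g × 0.901 = 439.97 g.

440.0 g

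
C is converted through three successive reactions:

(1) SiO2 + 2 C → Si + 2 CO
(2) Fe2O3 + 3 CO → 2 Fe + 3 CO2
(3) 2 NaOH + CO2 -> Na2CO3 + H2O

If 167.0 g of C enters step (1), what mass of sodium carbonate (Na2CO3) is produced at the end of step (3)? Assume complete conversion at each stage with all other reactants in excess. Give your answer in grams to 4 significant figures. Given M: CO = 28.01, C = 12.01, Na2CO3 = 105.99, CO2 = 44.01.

1474 g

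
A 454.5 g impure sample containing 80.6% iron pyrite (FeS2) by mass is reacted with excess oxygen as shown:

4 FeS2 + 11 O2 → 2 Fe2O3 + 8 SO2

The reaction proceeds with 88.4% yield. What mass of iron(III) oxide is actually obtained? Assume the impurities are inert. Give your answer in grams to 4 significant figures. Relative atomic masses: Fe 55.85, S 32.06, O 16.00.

Pure FeS2 available = 454.5 g × 0.806 = 366.33 g.
M(FeS2) = 55.85 + 2(32.06) = 119.97 g/mol.
M(Fe2O3) = 2(55.85) + 3(16.00) = 159.70 g/mol.
n(FeS2) = 366.33 g / 119.97 g/mol = 3.0535 mol.
From the equation the FeS2:Fe2O3 mole ratio is 4:2, so n(Fe2O3) = 3.0535 × 2/4 = 1.5267 mol.
Mass of Fe2O3 = 1.5267 mol × 159.70 g/mol = 243.82 g.
Actual mass collected = 243.82 g × 0.884 = 215.54 g.

215.5 g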